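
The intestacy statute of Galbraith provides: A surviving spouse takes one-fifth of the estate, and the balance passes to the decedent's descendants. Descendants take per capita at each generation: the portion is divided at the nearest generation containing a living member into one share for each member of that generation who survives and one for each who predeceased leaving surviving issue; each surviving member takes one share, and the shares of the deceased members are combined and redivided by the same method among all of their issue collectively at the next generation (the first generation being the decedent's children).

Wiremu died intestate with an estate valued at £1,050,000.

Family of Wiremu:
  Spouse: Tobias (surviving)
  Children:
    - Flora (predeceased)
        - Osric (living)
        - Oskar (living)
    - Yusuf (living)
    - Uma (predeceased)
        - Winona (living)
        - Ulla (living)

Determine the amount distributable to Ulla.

Tobias takes one-fifth of £1,050,000 = £210,000. The remaining £840,000 passes to the descendants.
The descendants' portion (£840,000) is divided at the children's generation into 3 shares of £280,000. Yusuf takes £280,000. The 2 shares of the deceased (Flora and Uma) are combined into a pool of £560,000.
That pool (£560,000) is divided at the grandchildren's generation equally among Osric, Oskar, Winona, and Ulla: £140,000 each.

Ulla receives £140,000.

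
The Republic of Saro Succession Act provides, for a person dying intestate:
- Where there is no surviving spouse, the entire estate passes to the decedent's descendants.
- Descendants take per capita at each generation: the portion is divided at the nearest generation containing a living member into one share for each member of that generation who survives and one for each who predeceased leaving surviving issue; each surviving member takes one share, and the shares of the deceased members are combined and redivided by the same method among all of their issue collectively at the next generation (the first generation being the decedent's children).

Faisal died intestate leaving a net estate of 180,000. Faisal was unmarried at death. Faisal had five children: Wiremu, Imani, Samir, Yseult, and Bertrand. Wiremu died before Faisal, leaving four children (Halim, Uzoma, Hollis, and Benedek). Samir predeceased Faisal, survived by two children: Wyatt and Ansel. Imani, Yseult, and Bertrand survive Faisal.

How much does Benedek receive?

The entire 180,000 passes to the descendants.
That amount (180,000) is divided at the children's generation into 5 shares of 36,000. Imani, Yseult, and Bertrand each take 36,000. The 2 shares of the deceased (Wiremu and Samir) are combined into a pool of 72,000.
That pool (72,000) is divided at the grandchildren's generation equally among Halim, Uzoma, Hollis, Benedek, Wyatt, and Ansel: 12,000 each.

Benedek receives 12,000.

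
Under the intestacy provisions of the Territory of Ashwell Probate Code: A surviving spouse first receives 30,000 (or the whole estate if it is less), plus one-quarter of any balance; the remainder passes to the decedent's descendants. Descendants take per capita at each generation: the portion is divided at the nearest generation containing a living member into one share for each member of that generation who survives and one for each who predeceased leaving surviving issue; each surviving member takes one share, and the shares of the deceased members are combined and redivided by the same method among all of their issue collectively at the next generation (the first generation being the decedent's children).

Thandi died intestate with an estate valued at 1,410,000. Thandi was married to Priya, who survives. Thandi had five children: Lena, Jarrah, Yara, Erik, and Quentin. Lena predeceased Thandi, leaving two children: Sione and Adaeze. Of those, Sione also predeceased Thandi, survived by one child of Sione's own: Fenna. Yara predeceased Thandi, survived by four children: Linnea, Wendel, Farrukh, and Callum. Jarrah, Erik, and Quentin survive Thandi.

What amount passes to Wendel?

Priya first takes 30,000, leaving a balance of 1,380,000. Priya then takes one-quarter of the balance (345,000), for a total of 375,000. The remaining 1,035,000 passes to the descendants.
The descendants' portion (1,035,000) is divided at the children's generation into 5 shares of 207,000. Jarrah, Erik, and Quentin each take 207,000. The 2 shares of the deceased (Lena and Yara) are combined into a pool of 414,000.
That pool (414,000) is divided at the grandchildren's generation into 6 shares of 69,000. Adaeze, Linnea, Wendel, Farrukh, and Callum each take 69,000. The remaining share for the deceased Sione (69,000) is carried to the next generation.
That pool (69,000) passes entirely to Fenna, the sole taker at the great-grandchildren's generation.

Wendel receives 69,000.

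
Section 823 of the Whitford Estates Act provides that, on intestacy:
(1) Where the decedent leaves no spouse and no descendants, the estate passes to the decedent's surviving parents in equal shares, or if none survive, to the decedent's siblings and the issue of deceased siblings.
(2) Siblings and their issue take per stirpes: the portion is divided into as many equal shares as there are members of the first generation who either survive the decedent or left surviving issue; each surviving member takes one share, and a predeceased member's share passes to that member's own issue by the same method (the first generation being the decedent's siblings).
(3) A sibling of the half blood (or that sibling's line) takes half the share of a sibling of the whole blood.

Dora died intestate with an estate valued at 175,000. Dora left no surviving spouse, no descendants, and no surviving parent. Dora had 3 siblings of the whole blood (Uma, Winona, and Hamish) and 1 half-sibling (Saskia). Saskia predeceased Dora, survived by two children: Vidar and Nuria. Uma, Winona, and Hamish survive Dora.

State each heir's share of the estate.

Uma: 50,000; Vidar: 12,500; Nuria: 12,500; Winona: 50,000; Hamish: 50,000

The entire 175,000 passes to the siblings and their issue.
Counting each half-blood sibling's line as half a unit, there are 7/2 units in 175,000, so one unit is 50,000. Whole-blood lines (Uma, Winona, and Hamish) take 50,000 each; half-blood lines (Saskia) take 25,000 each.
Saskia's share (25,000) is divided into 2 shares of 12,500: Vidar and Nuria each take 12,500.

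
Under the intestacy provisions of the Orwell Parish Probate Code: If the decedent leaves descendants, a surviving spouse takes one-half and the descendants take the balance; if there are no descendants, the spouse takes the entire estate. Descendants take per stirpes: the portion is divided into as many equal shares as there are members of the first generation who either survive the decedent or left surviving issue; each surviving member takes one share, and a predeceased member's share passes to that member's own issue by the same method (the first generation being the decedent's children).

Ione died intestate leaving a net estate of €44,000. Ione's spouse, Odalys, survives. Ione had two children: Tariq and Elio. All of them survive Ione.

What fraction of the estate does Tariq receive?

Tariq receives 1/4 of the estate.

Odalys takes one-half of €44,000 = €22,000. The remaining €22,000 passes to the descendants.
The descendants' portion (€22,000) is divided into 2 shares of €11,000: Tariq and Elio each take €11,000.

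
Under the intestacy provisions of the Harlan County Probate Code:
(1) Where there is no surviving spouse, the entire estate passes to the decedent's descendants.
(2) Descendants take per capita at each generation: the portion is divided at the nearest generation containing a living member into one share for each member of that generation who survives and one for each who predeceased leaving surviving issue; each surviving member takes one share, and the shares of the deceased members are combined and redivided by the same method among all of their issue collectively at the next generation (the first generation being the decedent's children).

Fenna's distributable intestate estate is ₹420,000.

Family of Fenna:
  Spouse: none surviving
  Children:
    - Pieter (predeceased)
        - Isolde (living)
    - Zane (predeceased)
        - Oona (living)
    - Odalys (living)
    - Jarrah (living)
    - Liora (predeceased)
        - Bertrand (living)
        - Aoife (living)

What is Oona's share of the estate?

Oona receives ₹63,000.

The entire ₹420,000 passes to the descendants.
That amount (₹420,000) is divided at the children's generation into 5 shares of ₹84,000. Odalys and Jarrah each take ₹84,000. The 3 shares of the deceased (Pieter, Zane, and Liora) are combined into a pool of ₹252,000.
That pool (₹252,000) is divided at the grandchildren's generation equally among Isolde, Oona, Bertrand, and Aoife: ₹63,000 each.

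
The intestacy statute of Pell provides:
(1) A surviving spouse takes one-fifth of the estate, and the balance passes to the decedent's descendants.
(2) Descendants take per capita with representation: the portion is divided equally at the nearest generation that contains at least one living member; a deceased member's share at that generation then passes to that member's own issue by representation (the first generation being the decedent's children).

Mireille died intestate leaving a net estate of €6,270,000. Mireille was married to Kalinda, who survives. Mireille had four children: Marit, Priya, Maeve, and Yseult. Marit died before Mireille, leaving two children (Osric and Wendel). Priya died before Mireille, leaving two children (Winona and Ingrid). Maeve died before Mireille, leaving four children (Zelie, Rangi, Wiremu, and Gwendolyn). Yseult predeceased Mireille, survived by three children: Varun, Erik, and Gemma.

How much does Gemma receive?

Kalinda takes one-fifth of €6,270,000 = €1,254,000. The remaining €5,016,000 passes to the descendants.
No child survives, so the initial division is made at the grandchildren's generation.
The descendants' portion (€5,016,000) is divided into 11 shares of €456,000: Osric, Wendel, Winona, Ingrid, Zelie, Rangi, Wiremu, Gwendolyn, Varun, Erik, and Gemma each take €456,000.

Gemma receives €456,000.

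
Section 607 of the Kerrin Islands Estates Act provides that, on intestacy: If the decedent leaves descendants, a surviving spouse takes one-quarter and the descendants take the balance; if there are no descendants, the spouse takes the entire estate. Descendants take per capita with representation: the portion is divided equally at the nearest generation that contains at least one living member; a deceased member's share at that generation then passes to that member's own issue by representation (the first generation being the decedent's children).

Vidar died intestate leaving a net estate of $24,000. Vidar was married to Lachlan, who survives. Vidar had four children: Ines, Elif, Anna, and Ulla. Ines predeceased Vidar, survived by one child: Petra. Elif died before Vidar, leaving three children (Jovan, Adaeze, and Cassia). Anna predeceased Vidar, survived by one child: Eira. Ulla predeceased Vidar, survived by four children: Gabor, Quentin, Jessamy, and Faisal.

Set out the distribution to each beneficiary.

Lachlan: $6,000; Petra: $2,000; Jovan: $2,000; Adaeze: $2,000; Cassia: $2,000; Eira: $2,000; Gabor: $2,000; Quentin: $2,000; Jessamy: $2,000; Faisal: $2,000

Lachlan takes one-quarter of $24,000 = $6,000. The remaining $18,000 passes to the descendants.
No child survives, so the initial division is made at the grandchildren's generation.
The descendants' portion ($18,000) is divided into 9 shares of $2,000: Petra, Jovan, Adaeze, Cassia, Eira, Gabor, Quentin, Jessamy, and Faisal each take $2,000.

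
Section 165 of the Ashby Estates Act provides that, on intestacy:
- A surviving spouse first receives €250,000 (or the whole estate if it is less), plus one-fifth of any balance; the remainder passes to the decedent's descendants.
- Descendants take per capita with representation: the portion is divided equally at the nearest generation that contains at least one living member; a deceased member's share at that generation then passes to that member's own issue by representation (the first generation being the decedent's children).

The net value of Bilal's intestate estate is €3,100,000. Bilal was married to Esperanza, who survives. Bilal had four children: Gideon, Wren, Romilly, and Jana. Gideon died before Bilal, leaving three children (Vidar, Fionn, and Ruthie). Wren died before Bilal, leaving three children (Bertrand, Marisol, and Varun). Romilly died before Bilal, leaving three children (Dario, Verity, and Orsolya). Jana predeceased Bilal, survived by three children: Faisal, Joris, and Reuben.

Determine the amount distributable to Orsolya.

Orsolya receives €190,000.

Esperanza first takes €250,000, leaving a balance of €2,850,000. Esperanza then takes one-fifth of the balance (€570,000), for a total of €820,000. The remaining €2,280,000 passes to the descendants.
No child survives, so the initial division is made at the grandchildren's generation.
The descendants' portion (€2,280,000) is divided into 12 shares of €190,000: Vidar, Fionn, Ruthie, Bertrand, Marisol, Varun, Dario, Verity, Orsolya, Faisal, Joris, and Reuben each take €190,000.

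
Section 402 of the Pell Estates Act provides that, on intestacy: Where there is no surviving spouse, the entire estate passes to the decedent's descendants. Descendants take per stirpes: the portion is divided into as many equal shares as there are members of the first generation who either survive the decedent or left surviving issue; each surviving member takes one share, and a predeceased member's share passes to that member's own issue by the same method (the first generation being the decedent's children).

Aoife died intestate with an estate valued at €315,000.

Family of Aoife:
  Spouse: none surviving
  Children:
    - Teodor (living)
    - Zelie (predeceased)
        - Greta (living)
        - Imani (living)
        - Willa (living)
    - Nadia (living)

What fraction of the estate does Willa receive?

Willa receives 1/9 of the estate.

The entire €315,000 passes to the descendants.
That amount (€315,000) is divided into 3 shares of €105,000: Teodor and Nadia each take €105,000; Zelie's €105,000 share passes to Zelie's issue.
Zelie's share (€105,000) is divided into 3 shares of €35,000: Greta, Imani, and Willa each take €35,000.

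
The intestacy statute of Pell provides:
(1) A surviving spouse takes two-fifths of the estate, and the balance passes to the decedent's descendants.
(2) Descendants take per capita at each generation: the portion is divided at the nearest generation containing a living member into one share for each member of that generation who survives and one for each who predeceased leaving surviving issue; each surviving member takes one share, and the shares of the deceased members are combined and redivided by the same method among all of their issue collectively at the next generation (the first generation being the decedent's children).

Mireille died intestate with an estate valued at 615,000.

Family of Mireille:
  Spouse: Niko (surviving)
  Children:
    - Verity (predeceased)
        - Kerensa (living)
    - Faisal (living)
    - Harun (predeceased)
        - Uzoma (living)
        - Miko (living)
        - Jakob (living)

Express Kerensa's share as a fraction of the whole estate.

Niko takes two-fifths of 615,000 = 246,000. The remaining 369,000 passes to the descendants.
The descendants' portion (369,000) is divided at the children's generation into 3 shares of 123,000. Faisal takes 123,000. The 2 shares of the deceased (Verity and Harun) are combined into a pool of 246,000.
That pool (246,000) is divided at the grandchildren's generation equally among Kerensa, Uzoma, Miko, and Jakob: 61,500 each.

Kerensa receives 1/10 of the estate.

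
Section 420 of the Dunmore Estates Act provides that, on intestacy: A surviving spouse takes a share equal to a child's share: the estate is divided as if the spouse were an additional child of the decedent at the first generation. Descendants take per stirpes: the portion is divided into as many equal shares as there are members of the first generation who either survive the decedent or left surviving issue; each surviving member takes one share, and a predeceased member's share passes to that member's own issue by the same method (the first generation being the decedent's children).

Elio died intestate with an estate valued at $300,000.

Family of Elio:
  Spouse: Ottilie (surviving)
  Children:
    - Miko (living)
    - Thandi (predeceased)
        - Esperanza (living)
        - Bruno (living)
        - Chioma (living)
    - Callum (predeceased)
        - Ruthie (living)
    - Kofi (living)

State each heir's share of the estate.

The spouse counts as an additional share at the children's level, so there are 5 primary shares of $60,000. Ottilie takes one such share ($60,000).
The children's combined portion ($240,000) is divided into 4 shares of $60,000: Miko and Kofi each take $60,000; Thandi's $60,000 share passes to Thandi's issue; Callum's $60,000 share passes to Callum's issue.
Thandi's share ($60,000) is divided into 3 shares of $20,000: Esperanza, Bruno, and Chioma each take $20,000.
Callum's share ($60,000) passes entirely to Ruthie.

Ottilie: $60,000; Miko: $60,000; Esperanza: $20,000; Bruno: $20,000; Chioma: $20,000; Ruthie: $60,000; Kofi: $60,000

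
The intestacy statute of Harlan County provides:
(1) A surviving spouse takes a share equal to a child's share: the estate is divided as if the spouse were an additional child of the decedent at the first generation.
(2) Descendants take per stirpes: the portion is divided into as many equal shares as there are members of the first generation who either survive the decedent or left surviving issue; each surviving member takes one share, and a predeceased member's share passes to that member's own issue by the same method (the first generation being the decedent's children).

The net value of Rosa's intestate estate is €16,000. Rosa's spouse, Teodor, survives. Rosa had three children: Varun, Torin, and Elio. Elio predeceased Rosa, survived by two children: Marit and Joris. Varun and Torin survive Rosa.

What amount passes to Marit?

Marit receives €2,000.

The spouse counts as an additional share at the children's level, so there are 4 primary shares of €4,000. Teodor takes one such share (€4,000).
The children's combined portion (€12,000) is divided into 3 shares of €4,000: Varun and Torin each take €4,000; Elio's €4,000 share passes to Elio's issue.
Elio's share (€4,000) is divided into 2 shares of €2,000: Marit and Joris each take €2,000.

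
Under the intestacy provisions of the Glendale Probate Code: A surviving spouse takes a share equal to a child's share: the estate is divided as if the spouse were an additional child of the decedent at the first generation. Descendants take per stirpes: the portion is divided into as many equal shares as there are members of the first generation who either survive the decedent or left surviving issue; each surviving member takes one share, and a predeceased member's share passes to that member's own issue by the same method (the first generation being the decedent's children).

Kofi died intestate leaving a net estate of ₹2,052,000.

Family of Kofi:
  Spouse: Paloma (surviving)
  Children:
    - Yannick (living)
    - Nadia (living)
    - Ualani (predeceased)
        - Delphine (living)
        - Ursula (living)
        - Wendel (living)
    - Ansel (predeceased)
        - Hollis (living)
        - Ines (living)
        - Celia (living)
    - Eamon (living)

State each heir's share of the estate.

Paloma: ₹342,000; Yannick: ₹342,000; Nadia: ₹342,000; Delphine: ₹114,000; Ursula: ₹114,000; Wendel: ₹114,000; Hollis: ₹114,000; Ines: ₹114,000; Celia: ₹114,000; Eamon: ₹342,000

The spouse counts as an additional share at the children's level, so there are 6 primary shares of ₹342,000. Paloma takes one such share (₹342,000).
The children's combined portion (₹1,710,000) is divided into 5 shares of ₹342,000: Yannick, Nadia, and Eamon each take ₹342,000; Ualani's ₹342,000 share passes to Ualani's issue; Ansel's ₹342,000 share passes to Ansel's issue.
Ualani's share (₹342,000) is divided into 3 shares of ₹114,000: Delphine, Ursula, and Wendel each take ₹114,000.
Ansel's share (₹342,000) is divided into 3 shares of ₹114,000: Hollis, Ines, and Celia each take ₹114,000.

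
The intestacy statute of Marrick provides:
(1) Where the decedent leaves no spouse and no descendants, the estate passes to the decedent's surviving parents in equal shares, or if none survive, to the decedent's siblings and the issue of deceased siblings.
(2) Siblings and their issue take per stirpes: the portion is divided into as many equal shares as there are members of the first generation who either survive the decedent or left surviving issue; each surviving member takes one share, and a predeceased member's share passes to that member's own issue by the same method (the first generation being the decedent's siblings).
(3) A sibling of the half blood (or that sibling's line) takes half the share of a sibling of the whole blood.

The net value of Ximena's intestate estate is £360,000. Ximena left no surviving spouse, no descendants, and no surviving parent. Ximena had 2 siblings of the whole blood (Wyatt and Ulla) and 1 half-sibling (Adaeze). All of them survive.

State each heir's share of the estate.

The entire £360,000 passes to the siblings and their issue.
Counting each half-blood sibling's line as half a unit, there are 5/2 units in £360,000, so one unit is £144,000. Whole-blood lines (Wyatt and Ulla) take £144,000 each; half-blood lines (Adaeze) take £72,000 each.

Adaeze: £72,000; Wyatt: £144,000; Ulla: £144,000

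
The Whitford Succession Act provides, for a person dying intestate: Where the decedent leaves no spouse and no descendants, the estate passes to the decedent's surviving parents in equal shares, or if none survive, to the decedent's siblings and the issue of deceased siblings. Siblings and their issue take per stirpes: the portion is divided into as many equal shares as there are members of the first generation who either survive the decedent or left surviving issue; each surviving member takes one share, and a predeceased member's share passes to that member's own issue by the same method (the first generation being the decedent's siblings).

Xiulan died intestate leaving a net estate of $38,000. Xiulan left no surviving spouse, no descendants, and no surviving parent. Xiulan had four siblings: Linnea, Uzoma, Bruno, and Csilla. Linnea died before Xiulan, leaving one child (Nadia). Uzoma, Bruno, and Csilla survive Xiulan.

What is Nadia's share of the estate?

Nadia receives $9,500.

The entire $38,000 passes to the siblings and their issue.
That amount ($38,000) is divided into 4 shares of $9,500: Uzoma, Bruno, and Csilla each take $9,500; Linnea's $9,500 share passes to Linnea's issue.
Linnea's share ($9,500) passes entirely to Nadia.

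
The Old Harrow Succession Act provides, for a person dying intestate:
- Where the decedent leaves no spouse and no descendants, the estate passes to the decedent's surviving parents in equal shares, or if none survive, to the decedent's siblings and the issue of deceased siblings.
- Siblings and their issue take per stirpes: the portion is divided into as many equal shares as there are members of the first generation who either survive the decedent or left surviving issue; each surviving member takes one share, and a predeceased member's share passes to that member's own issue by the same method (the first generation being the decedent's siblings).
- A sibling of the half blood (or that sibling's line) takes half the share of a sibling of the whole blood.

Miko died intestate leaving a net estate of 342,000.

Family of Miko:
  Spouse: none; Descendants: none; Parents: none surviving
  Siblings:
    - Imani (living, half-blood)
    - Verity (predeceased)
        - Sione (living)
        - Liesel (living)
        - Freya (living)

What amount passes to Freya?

Freya receives 76,000.

The entire 342,000 passes to the siblings and their issue.
Counting each half-blood sibling's line as half a unit, there are 3/2 units in 342,000, so one unit is 228,000. Whole-blood lines (Verity) take 228,000 each; half-blood lines (Imani) take 114,000 each.
Verity's share (228,000) is divided into 3 shares of 76,000: Sione, Liesel, and Freya each take 76,000.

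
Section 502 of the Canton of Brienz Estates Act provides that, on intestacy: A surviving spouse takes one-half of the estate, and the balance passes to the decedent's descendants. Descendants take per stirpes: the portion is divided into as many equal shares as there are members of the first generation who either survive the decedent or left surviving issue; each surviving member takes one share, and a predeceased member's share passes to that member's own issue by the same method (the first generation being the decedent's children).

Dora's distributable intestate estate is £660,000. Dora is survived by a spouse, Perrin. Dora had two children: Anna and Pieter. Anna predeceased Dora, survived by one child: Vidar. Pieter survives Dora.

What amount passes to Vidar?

Perrin takes one-half of £660,000 = £330,000. The remaining £330,000 passes to the descendants.
The descendants' portion (£330,000) is divided into 2 shares of £165,000: Pieter takes £165,000; Anna's £165,000 share passes to Anna's issue.
Anna's share (£165,000) passes entirely to Vidar.

Vidar receives £165,000.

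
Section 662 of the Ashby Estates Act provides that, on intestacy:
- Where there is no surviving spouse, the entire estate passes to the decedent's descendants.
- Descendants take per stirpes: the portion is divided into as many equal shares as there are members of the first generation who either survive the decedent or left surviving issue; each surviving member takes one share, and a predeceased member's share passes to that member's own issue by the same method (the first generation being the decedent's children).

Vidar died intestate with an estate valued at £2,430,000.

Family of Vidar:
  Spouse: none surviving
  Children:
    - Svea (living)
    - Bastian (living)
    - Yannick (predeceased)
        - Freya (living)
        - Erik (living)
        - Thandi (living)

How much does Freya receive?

The entire £2,430,000 passes to the descendants.
That amount (£2,430,000) is divided into 3 shares of £810,000: Svea and Bastian each take £810,000; Yannick's £810,000 share passes to Yannick's issue.
Yannick's share (£810,000) is divided into 3 shares of £270,000: Freya, Erik, and Thandi each take £270,000.

Freya receives £270,000.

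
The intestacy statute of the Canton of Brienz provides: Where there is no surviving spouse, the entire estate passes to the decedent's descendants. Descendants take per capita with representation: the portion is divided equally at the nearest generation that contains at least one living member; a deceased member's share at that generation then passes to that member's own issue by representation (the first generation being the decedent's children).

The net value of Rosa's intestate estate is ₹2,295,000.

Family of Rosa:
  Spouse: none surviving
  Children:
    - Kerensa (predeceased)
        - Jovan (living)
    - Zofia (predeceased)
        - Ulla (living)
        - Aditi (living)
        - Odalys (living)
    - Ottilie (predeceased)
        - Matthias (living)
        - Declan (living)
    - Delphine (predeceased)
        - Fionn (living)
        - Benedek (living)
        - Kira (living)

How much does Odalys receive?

The entire ₹2,295,000 passes to the descendants.
No child survives, so the initial division is made at the grandchildren's generation.
That amount (₹2,295,000) is divided into 9 shares of ₹255,000: Jovan, Ulla, Aditi, Odalys, Matthias, Declan, Fionn, Benedek, and Kira each take ₹255,000.

Odalys receives ₹255,000.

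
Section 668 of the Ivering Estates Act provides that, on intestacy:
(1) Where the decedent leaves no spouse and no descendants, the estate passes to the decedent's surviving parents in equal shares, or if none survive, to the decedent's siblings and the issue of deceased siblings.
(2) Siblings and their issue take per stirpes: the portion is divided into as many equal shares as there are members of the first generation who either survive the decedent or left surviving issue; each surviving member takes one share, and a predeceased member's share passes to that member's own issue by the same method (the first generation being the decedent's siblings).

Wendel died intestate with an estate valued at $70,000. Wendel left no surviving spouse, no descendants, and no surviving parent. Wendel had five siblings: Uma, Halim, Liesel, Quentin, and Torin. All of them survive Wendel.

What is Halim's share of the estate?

Halim receives $14,000.

The entire $70,000 passes to the siblings and their issue.
That amount ($70,000) is divided into 5 shares of $14,000: Uma, Halim, Liesel, Quentin, and Torin each take $14,000.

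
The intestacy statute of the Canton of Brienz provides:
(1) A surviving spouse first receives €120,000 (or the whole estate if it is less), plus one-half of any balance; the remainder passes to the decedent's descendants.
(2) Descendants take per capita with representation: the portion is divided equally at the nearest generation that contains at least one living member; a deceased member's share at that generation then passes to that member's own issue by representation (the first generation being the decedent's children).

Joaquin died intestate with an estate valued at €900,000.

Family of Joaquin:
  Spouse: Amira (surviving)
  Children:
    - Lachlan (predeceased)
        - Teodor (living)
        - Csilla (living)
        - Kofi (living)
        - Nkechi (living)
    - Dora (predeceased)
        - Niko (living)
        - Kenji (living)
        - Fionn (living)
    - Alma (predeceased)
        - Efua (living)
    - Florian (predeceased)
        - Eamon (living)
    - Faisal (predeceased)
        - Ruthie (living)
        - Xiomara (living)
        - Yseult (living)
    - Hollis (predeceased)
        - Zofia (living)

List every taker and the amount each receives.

Amira first takes €120,000, leaving a balance of €780,000. Amira then takes one-half of the balance (€390,000), for a total of €510,000. The remaining €390,000 passes to the descendants.
No child survives, so the initial division is made at the grandchildren's generation.
The descendants' portion (€390,000) is divided into 13 shares of €30,000: Teodor, Csilla, Kofi, Nkechi, Niko, Kenji, Fionn, Efua, Eamon, Ruthie, Xiomara, Yseult, and Zofia each take €30,000.

Amira: €510,000; Teodor: €30,000; Csilla: €30,000; Kofi: €30,000; Nkechi: €30,000; Niko: €30,000; Kenji: €30,000; Fionn: €30,000; Efua: €30,000; Eamon: €30,000; Ruthie: €30,000; Xiomara: €30,000; Yseult: €30,000; Zofia: €30,000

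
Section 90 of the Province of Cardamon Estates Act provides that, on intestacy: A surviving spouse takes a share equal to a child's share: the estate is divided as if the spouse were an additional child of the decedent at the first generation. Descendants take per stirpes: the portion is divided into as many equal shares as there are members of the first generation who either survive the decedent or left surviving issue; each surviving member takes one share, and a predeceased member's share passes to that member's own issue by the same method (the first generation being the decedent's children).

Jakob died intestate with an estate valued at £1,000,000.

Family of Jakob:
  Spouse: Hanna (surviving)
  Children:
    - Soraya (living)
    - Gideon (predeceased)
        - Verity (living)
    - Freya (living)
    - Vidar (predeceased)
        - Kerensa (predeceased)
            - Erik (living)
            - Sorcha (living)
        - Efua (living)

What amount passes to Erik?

The spouse counts as an additional share at the children's level, so there are 5 primary shares of £200,000. Hanna takes one such share (£200,000).
The children's combined portion (£800,000) is divided into 4 shares of £200,000: Soraya and Freya each take £200,000; Gideon's £200,000 share passes to Gideon's issue; Vidar's £200,000 share passes to Vidar's issue.
Gideon's share (£200,000) passes entirely to Verity.
Vidar's share (£200,000) is divided into 2 shares of £100,000: Efua takes £100,000; Kerensa's £100,000 share passes to Kerensa's issue.
Kerensa's share (£100,000) is divided into 2 shares of £50,000: Erik and Sorcha each take £50,000.

Erik receives £50,000.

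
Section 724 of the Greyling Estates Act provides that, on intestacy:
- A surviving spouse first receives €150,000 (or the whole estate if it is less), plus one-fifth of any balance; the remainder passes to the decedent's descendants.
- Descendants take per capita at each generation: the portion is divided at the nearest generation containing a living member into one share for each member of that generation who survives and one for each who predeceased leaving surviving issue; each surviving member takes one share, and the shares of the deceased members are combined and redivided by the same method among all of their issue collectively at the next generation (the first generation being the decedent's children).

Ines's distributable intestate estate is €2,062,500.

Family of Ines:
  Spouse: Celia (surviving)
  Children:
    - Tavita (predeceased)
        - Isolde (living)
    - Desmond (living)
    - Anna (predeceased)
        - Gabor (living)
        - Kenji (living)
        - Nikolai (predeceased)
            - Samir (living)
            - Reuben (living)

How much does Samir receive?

Celia first takes €150,000, leaving a balance of €1,912,500. Celia then takes one-fifth of the balance (€382,500), for a total of €532,500. The remaining €1,530,000 passes to the descendants.
The descendants' portion (€1,530,000) is divided at the children's generation into 3 shares of €510,000. Desmond takes €510,000. The 2 shares of the deceased (Tavita and Anna) are combined into a pool of €1,020,000.
That pool (€1,020,000) is divided at the grandchildren's generation into 4 shares of €255,000. Isolde, Gabor, and Kenji each take €255,000. The remaining share for the deceased Nikolai (€255,000) is carried to the next generation.
That pool (€255,000) is divided at the great-grandchildren's generation equally among Samir and Reuben: €127,500 each.

Samir receives €127,500.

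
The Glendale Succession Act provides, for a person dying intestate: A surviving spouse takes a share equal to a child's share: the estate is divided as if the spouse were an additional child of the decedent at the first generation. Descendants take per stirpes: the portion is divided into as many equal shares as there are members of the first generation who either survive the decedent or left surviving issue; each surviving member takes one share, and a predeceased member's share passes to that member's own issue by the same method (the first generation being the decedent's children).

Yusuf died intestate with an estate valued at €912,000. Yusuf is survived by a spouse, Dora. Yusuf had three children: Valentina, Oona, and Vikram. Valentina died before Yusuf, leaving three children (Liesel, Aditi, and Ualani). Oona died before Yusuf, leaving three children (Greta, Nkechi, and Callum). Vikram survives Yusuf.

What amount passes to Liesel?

The spouse counts as an additional share at the children's level, so there are 4 primary shares of €228,000. Dora takes one such share (€228,000).
The children's combined portion (€684,000) is divided into 3 shares of €228,000: Vikram takes €228,000; Valentina's €228,000 share passes to Valentina's issue; Oona's €228,000 share passes to Oona's issue.
Valentina's share (€228,000) is divided into 3 shares of €76,000: Liesel, Aditi, and Ualani each take €76,000.
Oona's share (€228,000) is divided into 3 shares of €76,000: Greta, Nkechi, and Callum each take €76,000.

Liesel receives €76,000.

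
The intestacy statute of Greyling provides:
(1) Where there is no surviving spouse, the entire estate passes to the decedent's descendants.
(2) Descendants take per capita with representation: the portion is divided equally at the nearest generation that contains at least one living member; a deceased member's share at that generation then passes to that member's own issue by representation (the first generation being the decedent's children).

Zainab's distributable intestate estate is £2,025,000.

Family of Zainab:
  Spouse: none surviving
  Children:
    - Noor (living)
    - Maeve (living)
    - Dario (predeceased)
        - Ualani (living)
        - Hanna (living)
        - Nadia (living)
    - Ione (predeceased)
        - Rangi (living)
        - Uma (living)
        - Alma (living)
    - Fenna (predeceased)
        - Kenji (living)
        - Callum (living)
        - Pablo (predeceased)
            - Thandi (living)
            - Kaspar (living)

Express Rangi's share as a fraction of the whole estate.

Rangi receives 1/15 of the estate.

The entire £2,025,000 passes to the descendants.
That amount (£2,025,000) is divided into 5 shares of £405,000: Noor and Maeve each take £405,000; Dario's £405,000 share passes to Dario's issue; Ione's £405,000 share passes to Ione's issue; Fenna's £405,000 share passes to Fenna's issue.
Dario's share (£405,000) is divided into 3 shares of £135,000: Ualani, Hanna, and Nadia each take £135,000.
Ione's share (£405,000) is divided into 3 shares of £135,000: Rangi, Uma, and Alma each take £135,000.
Fenna's share (£405,000) is divided into 3 shares of £135,000: Kenji and Callum each take £135,000; Pablo's £135,000 share passes to Pablo's issue.
Pablo's share (£135,000) is divided into 2 shares of £67,500: Thandi and Kaspar each take £67,500.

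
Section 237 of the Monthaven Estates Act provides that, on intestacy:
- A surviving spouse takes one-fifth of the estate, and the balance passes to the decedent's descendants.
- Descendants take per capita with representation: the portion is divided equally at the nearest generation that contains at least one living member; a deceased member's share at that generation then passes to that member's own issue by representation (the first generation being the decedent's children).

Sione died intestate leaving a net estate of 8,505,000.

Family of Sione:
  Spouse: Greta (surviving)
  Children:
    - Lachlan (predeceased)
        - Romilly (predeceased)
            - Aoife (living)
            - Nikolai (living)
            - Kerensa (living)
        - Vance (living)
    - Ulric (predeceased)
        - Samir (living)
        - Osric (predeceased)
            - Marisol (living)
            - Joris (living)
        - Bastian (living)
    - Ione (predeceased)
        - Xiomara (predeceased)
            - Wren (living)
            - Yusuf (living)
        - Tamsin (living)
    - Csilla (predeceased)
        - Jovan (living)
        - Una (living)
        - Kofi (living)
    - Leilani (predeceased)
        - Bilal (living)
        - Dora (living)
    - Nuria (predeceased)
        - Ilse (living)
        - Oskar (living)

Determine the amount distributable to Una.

Greta takes one-fifth of 8,505,000 = 1,701,000. The remaining 6,804,000 passes to the descendants.
No child survives, so the initial division is made at the grandchildren's generation.
The descendants' portion (6,804,000) is divided into 14 shares of 486,000: Vance, Samir, Bastian, Tamsin, Jovan, Una, Kofi, Bilal, Dora, Ilse, and Oskar each take 486,000; Romilly's 486,000 share passes to Romilly's issue; Osric's 486,000 share passes to Osric's issue; Xiomara's 486,000 share passes to Xiomara's issue.
Romilly's share (486,000) is divided into 3 shares of 162,000: Aoife, Nikolai, and Kerensa each take 162,000.
Osric's share (486,000) is divided into 2 shares of 243,000: Marisol and Joris each take 243,000.
Xiomara's share (486,000) is divided into 2 shares of 243,000: Wren and Yusuf each take 243,000.

Una receives 486,000.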